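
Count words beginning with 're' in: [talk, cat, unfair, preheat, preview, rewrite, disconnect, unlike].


Checking each word for prefix 're':
  'talk' -> no (count: 0)
  'cat' -> no (count: 0)
  'unfair' -> no (count: 0)
  'preheat' -> no (count: 0)
  'preview' -> no (count: 0)
  'rewrite' -> YES, starts with 're' (count: 1)
  'disconnect' -> no (count: 1)
  'unlike' -> no (count: 1)
Total with prefix 're': 1

1


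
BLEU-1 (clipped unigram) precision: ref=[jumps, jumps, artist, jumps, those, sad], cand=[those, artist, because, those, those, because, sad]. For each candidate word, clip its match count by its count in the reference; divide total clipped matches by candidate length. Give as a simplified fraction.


Reference word counts: {'artist': 1, 'jumps': 3, 'sad': 1, 'those': 1}
Checking each candidate word (with clipping):
  'those' -> in reference (ref count 1, used 1/1) -> match (matches: 1)
  'artist' -> in reference (ref count 1, used 1/1) -> match (matches: 2)
  'because' -> not in reference -> no match (matches: 2)
  'those' -> ref count 1 already used up (1/1) -> clipped, no match (matches: 2)
  'those' -> ref count 1 already used up (1/1) -> clipped, no match (matches: 2)
  'because' -> not in reference -> no match (matches: 2)
  'sad' -> in reference (ref count 1, used 1/1) -> match (matches: 3)
Clipped matches: 3, Candidate length: 7
Precision = 3/7

3/7


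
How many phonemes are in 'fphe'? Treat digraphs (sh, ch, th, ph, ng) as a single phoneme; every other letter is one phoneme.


Parsing 'fphe' greedily, digraphs first:
  'f' -> consonant phoneme (phonemes so far: 1)
  'ph' -> digraph (1 consonant phoneme) (phonemes so far: 2)
  'e' -> vowel phoneme (phonemes so far: 3)
Total phonemes: 3

3


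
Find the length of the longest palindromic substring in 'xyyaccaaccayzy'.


Scanning 'xyyaccaaccayzy' for palindromic substrings.
Substring at positions 2-11: 'yaccaaccay'.
Check: reverse('yaccaaccay') = 'yaccaaccay' -> palindrome confirmed.
Neighbouring characters ('y' / 'z') break symmetry, so it cannot extend further.
No longer palindromic substring exists; longest length = 10

10


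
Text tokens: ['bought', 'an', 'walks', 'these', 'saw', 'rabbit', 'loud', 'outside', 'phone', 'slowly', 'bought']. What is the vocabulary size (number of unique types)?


Listing all tokens and tracking unique types:
  Token 1: 'bought' -> NEW (unique so far: 1)
  Token 2: 'an' -> NEW (unique so far: 2)
  Token 3: 'walks' -> NEW (unique so far: 3)
  Token 4: 'these' -> NEW (unique so far: 4)
  Token 5: 'saw' -> NEW (unique so far: 5)
  Token 6: 'rabbit' -> NEW (unique so far: 6)
  Token 7: 'loud' -> NEW (unique so far: 7)
  Token 8: 'outside' -> NEW (unique so far: 8)
  Token 9: 'phone' -> NEW (unique so far: 9)
  Token 10: 'slowly' -> NEW (unique so far: 10)
  Token 11: 'bought' -> duplicate (unique so far: 10)
Unique types: ('an', 'bought', 'loud', 'outside', 'phone', 'rabbit', 'saw', 'slowly', 'these', 'walks')
Vocabulary size: 10

10


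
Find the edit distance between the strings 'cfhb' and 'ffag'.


Building DP table for s1='cfhb' (len 4) and s2='ffag' (len 4):
       f  f  a  g
    0  1  2  3  4
  c 1  1  2  3  4
  f 2  1  1  2  3
  h 3  2  2  2  3
  b 4  3  3  3  3
Edit distance = dp[4][4] = 3

3


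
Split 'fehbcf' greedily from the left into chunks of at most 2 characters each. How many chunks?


'fehbcf' has 6 characters.
Chunking with max size 2:
  Chunk 1: 'fe' (positions 0-1)
  Chunk 2: 'hb' (positions 2-3)
  Chunk 3: 'cf' (positions 4-5)
Total chunks: ceil(6 / 2) = 3

3


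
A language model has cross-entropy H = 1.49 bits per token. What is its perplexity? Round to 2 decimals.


Perplexity formula: PP = 2^H
H = 1.49
PP = 2^1.49
Decompose: 2^1.49 = 2^1 * 2^0.49
2^1 = 2, 2^0.49 ~ 1.4044449
PP ~ 2 * 1.4044449 = 2.8088898
Rounded to 2 decimals: 2.81

2.81


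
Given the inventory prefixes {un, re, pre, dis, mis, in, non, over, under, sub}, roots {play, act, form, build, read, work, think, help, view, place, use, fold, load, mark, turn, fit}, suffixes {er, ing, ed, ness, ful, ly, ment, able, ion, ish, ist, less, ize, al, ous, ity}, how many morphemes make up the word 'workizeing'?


Segmenting 'workizeing' against the inventory:
  'work' -> root (morpheme 1)
  'ize' -> suffix (morpheme 2)
  'ing' -> suffix (morpheme 3)
Total morphemes: 3

3


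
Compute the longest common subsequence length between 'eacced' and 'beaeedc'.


DP table for LCS of 'eacced' and 'beaeedc':
       b  e  a  e  e  d  c
    0  0  0  0  0  0  0  0
  e 0  0  1  1  1  1  1  1
  a 0  0  1  2  2  2  2  2
  c 0  0  1  2  2  2  2  3
  c 0  0  1  2  2  2  2  3
  e 0  0  1  2  3  3  3  3
  d 0  0  1  2  3  3  4  4
LCS: 'eaed'
LCS length = 4

4


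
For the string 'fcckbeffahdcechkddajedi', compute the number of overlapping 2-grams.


String 'fcckbeffahdcechkddajedi' has length L = 23.
Number of overlapping n-grams = L - n + 1
Substituting: 23 - 2 + 1 = 22

22


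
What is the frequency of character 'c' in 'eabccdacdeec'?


Scanning 'eabccdacdeec' for 'c':
  Position 3: 'c' -> MATCH (count: 1)
  Position 4: 'c' -> MATCH (count: 2)
  Position 7: 'c' -> MATCH (count: 3)
  Position 11: 'c' -> MATCH (count: 4)
Total occurrences of 'c': 4

4


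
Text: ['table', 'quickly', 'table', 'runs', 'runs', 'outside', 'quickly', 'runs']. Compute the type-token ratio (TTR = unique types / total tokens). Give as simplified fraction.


Tokens: 8
Unique types: ('outside', 'quickly', 'runs', 'table') = 4
TTR = 4/8
Simplify: divide both by 4 -> 1/2
TTR = 1/2

1/2


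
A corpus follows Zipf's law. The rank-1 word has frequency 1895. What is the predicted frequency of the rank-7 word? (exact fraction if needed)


Zipf's law: freq(rank) = f1 / rank
f1 = 1895, rank = 7
freq = 1895 / 7
GCD(1895, 7) = 1
Simplified: 1895/7

1895/7


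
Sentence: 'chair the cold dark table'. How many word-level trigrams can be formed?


Word trigrams from [5] words:
  Trigram 1: (chair the cold)
  Trigram 2: (the cold dark)
  Trigram 3: (cold dark table)
Total word trigrams: 5 - 2 = 3

3


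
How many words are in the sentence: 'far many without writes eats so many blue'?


Counting words by splitting on spaces:
  Word 1: 'far'
  Word 2: 'many'
  Word 3: 'without'
  Word 4: 'writes'
  Word 5: 'eats'
  Word 6: 'so'
  Word 7: 'many'
  Word 8: 'blue'
Total words: 8

8


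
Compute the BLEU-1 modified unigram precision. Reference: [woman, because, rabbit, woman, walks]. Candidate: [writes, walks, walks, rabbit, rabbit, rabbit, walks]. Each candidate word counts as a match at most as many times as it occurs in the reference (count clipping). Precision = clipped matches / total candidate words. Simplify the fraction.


Reference word counts: {'because': 1, 'rabbit': 1, 'walks': 1, 'woman': 2}
Checking each candidate word (with clipping):
  'writes' -> not in reference -> no match (matches: 0)
  'walks' -> in reference (ref count 1, used 1/1) -> match (matches: 1)
  'walks' -> ref count 1 already used up (1/1) -> clipped, no match (matches: 1)
  'rabbit' -> in reference (ref count 1, used 1/1) -> match (matches: 2)
  'rabbit' -> ref count 1 already used up (1/1) -> clipped, no match (matches: 2)
  'rabbit' -> ref count 1 already used up (1/1) -> clipped, no match (matches: 2)
  'walks' -> ref count 1 already used up (1/1) -> clipped, no match (matches: 2)
Clipped matches: 2, Candidate length: 7
Precision = 2/7

2/7


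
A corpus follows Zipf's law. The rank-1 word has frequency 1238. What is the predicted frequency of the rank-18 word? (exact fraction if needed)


Zipf's law: freq(rank) = f1 / rank
f1 = 1238, rank = 18
freq = 1238 / 18
GCD(1238, 18) = 2
Simplified: 619/9

619/9


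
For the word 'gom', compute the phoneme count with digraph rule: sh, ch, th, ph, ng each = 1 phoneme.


Parsing 'gom' greedily, digraphs first:
  'g' -> consonant phoneme (phonemes so far: 1)
  'o' -> vowel phoneme (phonemes so far: 2)
  'm' -> consonant phoneme (phonemes so far: 3)
Total phonemes: 3

3


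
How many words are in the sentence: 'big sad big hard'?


Counting words by splitting on spaces:
  Word 1: 'big'
  Word 2: 'sad'
  Word 3: 'big'
  Word 4: 'hard'
Total words: 4

4


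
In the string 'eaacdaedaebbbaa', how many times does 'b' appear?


Scanning 'eaacdaedaebbbaa' for 'b':
  Position 10: 'b' -> MATCH (count: 1)
  Position 11: 'b' -> MATCH (count: 2)
  Position 12: 'b' -> MATCH (count: 3)
Total occurrences of 'b': 3

3


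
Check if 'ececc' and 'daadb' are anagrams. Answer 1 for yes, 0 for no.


Sort characters of 'ececc': 'cccee'
Sort characters of 'daadb': 'aabdd'
Sorted forms differ -> they are NOT anagrams
Result: 0

0


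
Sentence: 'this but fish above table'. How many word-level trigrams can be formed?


Word trigrams from [5] words:
  Trigram 1: (this but fish)
  Trigram 2: (but fish above)
  Trigram 3: (fish above table)
Total word trigrams: 5 - 2 = 3

3


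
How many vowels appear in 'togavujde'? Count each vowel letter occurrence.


Scanning each character of 'togavujde':
  Position 1: 't' -> consonant (running count: 0)
  Position 2: 'o' -> vowel (running count: 1)
  Position 3: 'g' -> consonant (running count: 1)
  Position 4: 'a' -> vowel (running count: 2)
  Position 5: 'v' -> consonant (running count: 2)
  Position 6: 'u' -> vowel (running count: 3)
  Position 7: 'j' -> consonant (running count: 3)
  Position 8: 'd' -> consonant (running count: 3)
  Position 9: 'e' -> vowel (running count: 4)
Total vowels: 4

4


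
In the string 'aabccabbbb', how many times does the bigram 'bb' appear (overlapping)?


Scanning 'aabccabbbb' for bigram 'bb':
  Position 0: 'aa' -> no
  Position 1: 'ab' -> no
  Position 2: 'bc' -> no
  Position 3: 'cc' -> no
  Position 4: 'ca' -> no
  Position 5: 'ab' -> no
  Position 6: 'bb' -> MATCH
  Position 7: 'bb' -> MATCH
  Position 8: 'bb' -> MATCH
Total matches: 3

3


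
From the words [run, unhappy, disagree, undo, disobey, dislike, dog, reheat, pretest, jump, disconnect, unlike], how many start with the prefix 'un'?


Checking each word for prefix 'un':
  'run' -> no (count: 0)
  'unhappy' -> YES, starts with 'un' (count: 1)
  'disagree' -> no (count: 1)
  'undo' -> YES, starts with 'un' (count: 2)
  'disobey' -> no (count: 2)
  'dislike' -> no (count: 2)
  'dog' -> no (count: 2)
  'reheat' -> no (count: 2)
  'pretest' -> no (count: 2)
  'jump' -> no (count: 2)
  'disconnect' -> no (count: 2)
  'unlike' -> YES, starts with 'un' (count: 3)
Total with prefix 'un': 3

3


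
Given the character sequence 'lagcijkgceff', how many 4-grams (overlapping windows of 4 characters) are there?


String 'lagcijkgceff' has length L = 12.
Number of overlapping n-grams = L - n + 1
Substituting: 12 - 4 + 1 = 9

9


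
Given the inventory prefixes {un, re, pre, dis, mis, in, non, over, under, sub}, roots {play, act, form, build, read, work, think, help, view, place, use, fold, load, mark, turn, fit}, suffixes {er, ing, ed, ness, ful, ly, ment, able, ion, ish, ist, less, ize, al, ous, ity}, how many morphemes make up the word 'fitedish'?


Segmenting 'fitedish' against the inventory:
  'fit' -> root (morpheme 1)
  'ed' -> suffix (morpheme 2)
  'ish' -> suffix (morpheme 3)
Total morphemes: 3

3


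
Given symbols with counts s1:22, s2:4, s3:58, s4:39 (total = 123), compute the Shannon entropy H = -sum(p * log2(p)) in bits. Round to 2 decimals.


Computing entropy H = -sum(p_i * log2(p_i)):
  s1: p = 22/123 = 0.1789, -p*log2(p) = 0.4441
  s2: p = 4/123 = 0.0325, -p*log2(p) = 0.1607
  s3: p = 58/123 = 0.4715, -p*log2(p) = 0.5114
  s4: p = 39/123 = 0.3171, -p*log2(p) = 0.5254
H = sum of terms = 1.6416
Rounded to 2 decimals: 1.64

1.64


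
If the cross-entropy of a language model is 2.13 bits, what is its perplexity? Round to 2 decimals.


Perplexity formula: PP = 2^H
H = 2.13
PP = 2^2.13
Decompose: 2^2.13 = 2^2 * 2^0.13
2^2 = 4, 2^0.13 ~ 1.0942937
PP ~ 4 * 1.0942937 = 4.3771748
Rounded to 2 decimals: 4.38

4.38


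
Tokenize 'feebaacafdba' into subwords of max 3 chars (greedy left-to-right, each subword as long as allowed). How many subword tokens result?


'feebaacafdba' has 12 characters.
Chunking with max size 3:
  Chunk 1: 'fee' (positions 0-2)
  Chunk 2: 'baa' (positions 3-5)
  Chunk 3: 'caf' (positions 6-8)
  Chunk 4: 'dba' (positions 9-11)
Total chunks: ceil(12 / 3) = 4

4


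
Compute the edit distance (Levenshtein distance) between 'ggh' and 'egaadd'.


Building DP table for s1='ggh' (len 3) and s2='egaadd' (len 6):
       e  g  a  a  d  d
    0  1  2  3  4  5  6
  g 1  1  1  2  3  4  5
  g 2  2  1  2  3  4  5
  h 3  3  2  2  3  4  5
Edit distance = dp[3][6] = 5

5


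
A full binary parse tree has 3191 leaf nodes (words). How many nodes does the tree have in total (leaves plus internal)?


Leaf nodes (terminals): 3191
Internal nodes = n - 1 = 3191 - 1 = 3190
Total = leaves + internal = 3191 + 3190 = 6381

6381


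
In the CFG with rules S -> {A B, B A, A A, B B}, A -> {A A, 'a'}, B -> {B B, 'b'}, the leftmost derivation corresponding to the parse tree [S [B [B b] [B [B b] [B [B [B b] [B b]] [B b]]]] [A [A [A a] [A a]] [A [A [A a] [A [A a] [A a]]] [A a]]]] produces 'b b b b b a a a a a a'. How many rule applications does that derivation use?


Every bracketed nonterminal node [X ...] in the tree is produced by exactly one rule application.
Reading the tree off as a leftmost derivation:
  Step 1: S  =>  B A   (applied S -> B A)
  Step 2: B A  =>  B B A   (applied B -> B B)
  Step 3: B B A  =>  b B A   (applied B -> b)
  Step 4: b B A  =>  b B B A   (applied B -> B B)
  Step 5: b B B A  =>  b b B A   (applied B -> b)
  Step 6: b b B A  =>  b b B B A   (applied B -> B B)
  Step 7: b b B B A  =>  b b B B B A   (applied B -> B B)
  Step 8: b b B B B A  =>  b b b B B A   (applied B -> b)
  Step 9: b b b B B A  =>  b b b b B A   (applied B -> b)
  Step 10: b b b b B A  =>  b b b b b A   (applied B -> b)
  Step 11: b b b b b A  =>  b b b b b A A   (applied A -> A A)
  Step 12: b b b b b A A  =>  b b b b b A A A   (applied A -> A A)
  Step 13: b b b b b A A A  =>  b b b b b a A A   (applied A -> a)
  Step 14: b b b b b a A A  =>  b b b b b a a A   (applied A -> a)
  Step 15: b b b b b a a A  =>  b b b b b a a A A   (applied A -> A A)
  Step 16: b b b b b a a A A  =>  b b b b b a a A A A   (applied A -> A A)
  Step 17: b b b b b a a A A A  =>  b b b b b a a a A A   (applied A -> a)
  Step 18: b b b b b a a a A A  =>  b b b b b a a a A A A   (applied A -> A A)
  Step 19: b b b b b a a a A A A  =>  b b b b b a a a a A A   (applied A -> a)
  Step 20: b b b b b a a a a A A  =>  b b b b b a a a a a A   (applied A -> a)
  Step 21: b b b b b a a a a a A  =>  b b b b b a a a a a a   (applied A -> a)
Final yield: b b b b b a a a a a a
Total rewrite steps: 21

21


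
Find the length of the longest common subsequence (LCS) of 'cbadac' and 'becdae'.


DP table for LCS of 'cbadac' and 'becdae':
       b  e  c  d  a  e
    0  0  0  0  0  0  0
  c 0  0  0  1  1  1  1
  b 0  1  1  1  1  1  1
  a 0  1  1  1  1  2  2
  d 0  1  1  1  2  2  2
  a 0  1  1  1  2  3  3
  c 0  1  1  2  2  3  3
LCS: 'cda'
LCS length = 3

3


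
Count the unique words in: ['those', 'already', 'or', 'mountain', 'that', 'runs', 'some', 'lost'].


Listing all tokens and tracking unique types:
  Token 1: 'those' -> NEW (unique so far: 1)
  Token 2: 'already' -> NEW (unique so far: 2)
  Token 3: 'or' -> NEW (unique so far: 3)
  Token 4: 'mountain' -> NEW (unique so far: 4)
  Token 5: 'that' -> NEW (unique so far: 5)
  Token 6: 'runs' -> NEW (unique so far: 6)
  Token 7: 'some' -> NEW (unique so far: 7)
  Token 8: 'lost' -> NEW (unique so far: 8)
Unique types: ('already', 'lost', 'mountain', 'or', 'runs', 'some', 'that', 'those')
Vocabulary size: 8

8


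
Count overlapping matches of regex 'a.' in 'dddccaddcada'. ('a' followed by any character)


Pattern: a. means 'a' followed by any character.
Scanning 'dddccaddcada' position-by-position:
  Pos 0: window 'dd' -> no
  Pos 1: window 'dd' -> no
  Pos 2: window 'dc' -> no
  Pos 3: window 'cc' -> no
  Pos 4: window 'ca' -> no
  Pos 5: window 'ad' -> MATCH
  Pos 6: window 'dd' -> no
  Pos 7: window 'dc' -> no
  Pos 8: window 'ca' -> no
  Pos 9: window 'ad' -> MATCH
  Pos 10: window 'da' -> no
  Pos 11: window 'a' -> no
Total matches: 2

2


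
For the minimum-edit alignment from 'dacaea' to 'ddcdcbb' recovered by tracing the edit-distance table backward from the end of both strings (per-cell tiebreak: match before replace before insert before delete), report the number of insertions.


Edit distance = 5. Backtracking from cell (6, 7) with preference match > replace > insert > delete,
then listing the resulting alignment 'dacaea' -> 'ddcdcbb' left to right:
  Step 1: keep 'd'
  Step 2: replace a->d
  Step 3: keep 'c'
  Step 4: insert 'd' [insertion #1]
  Step 5: replace a->c
  Step 6: replace e->b
  Step 7: replace a->b
Total insertions: 1

1


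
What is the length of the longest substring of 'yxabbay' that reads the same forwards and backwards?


Scanning 'yxabbay' for palindromic substrings.
Substring at positions 2-5: 'abba'.
Check: reverse('abba') = 'abba' -> palindrome confirmed.
Neighbouring characters ('x' / 'y') break symmetry, so it cannot extend further.
No longer palindromic substring exists; longest length = 4

4


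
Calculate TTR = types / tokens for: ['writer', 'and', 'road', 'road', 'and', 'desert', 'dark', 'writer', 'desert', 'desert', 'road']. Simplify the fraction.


Tokens: 11
Unique types: ('and', 'dark', 'desert', 'road', 'writer') = 5
TTR = 5/11
Already in lowest terms.

5/11


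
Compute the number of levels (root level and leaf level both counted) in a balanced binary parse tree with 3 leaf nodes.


In a balanced binary tree with n leaves the deepest leaf is ceil(log2(n)) edges below the root,
so counting node levels inclusive of root and leaves gives ceil(log2(n)) + 1 levels.
log2(3) = 1.5850
ceil(1.5850) = 2
levels = 2 + 1 = 3

3


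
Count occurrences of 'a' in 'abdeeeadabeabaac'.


Scanning 'abdeeeadabeabaac' for 'a':
  Position 0: 'a' -> MATCH (count: 1)
  Position 6: 'a' -> MATCH (count: 2)
  Position 8: 'a' -> MATCH (count: 3)
  Position 11: 'a' -> MATCH (count: 4)
  Position 13: 'a' -> MATCH (count: 5)
  Position 14: 'a' -> MATCH (count: 6)
Total occurrences of 'a': 6

6


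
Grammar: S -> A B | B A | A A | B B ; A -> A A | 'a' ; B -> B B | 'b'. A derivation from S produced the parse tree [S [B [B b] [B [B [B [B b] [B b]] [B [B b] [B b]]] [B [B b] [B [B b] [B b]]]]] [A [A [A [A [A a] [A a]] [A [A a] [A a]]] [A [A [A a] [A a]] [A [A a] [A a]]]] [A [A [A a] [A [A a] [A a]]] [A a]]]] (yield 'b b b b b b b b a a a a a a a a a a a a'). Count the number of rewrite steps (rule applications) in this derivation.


Every bracketed nonterminal node [X ...] in the tree is produced by exactly one rule application.
Reading the tree off as a leftmost derivation:
  Step 1: S  =>  B A   (applied S -> B A)
  Step 2: B A  =>  B B A   (applied B -> B B)
  Step 3: B B A  =>  b B A   (applied B -> b)
  Step 4: b B A  =>  b B B A   (applied B -> B B)
  Step 5: b B B A  =>  b B B B A   (applied B -> B B)
  Step 6: b B B B A  =>  b B B B B A   (applied B -> B B)
  Step 7: b B B B B A  =>  b b B B B A   (applied B -> b)
  Step 8: b b B B B A  =>  b b b B B A   (applied B -> b)
  Step 9: b b b B B A  =>  b b b B B B A   (applied B -> B B)
  Step 10: b b b B B B A  =>  b b b b B B A   (applied B -> b)
  Step 11: b b b b B B A  =>  b b b b b B A   (applied B -> b)
  Step 12: b b b b b B A  =>  b b b b b B B A   (applied B -> B B)
  Step 13: b b b b b B B A  =>  b b b b b b B A   (applied B -> b)
  Step 14: b b b b b b B A  =>  b b b b b b B B A   (applied B -> B B)
  Step 15: b b b b b b B B A  =>  b b b b b b b B A   (applied B -> b)
  Step 16: b b b b b b b B A  =>  b b b b b b b b A   (applied B -> b)
  Step 17: b b b b b b b b A  =>  b b b b b b b b A A   (applied A -> A A)
  Step 18: b b b b b b b b A A  =>  b b b b b b b b A A A   (applied A -> A A)
  Step 19: b b b b b b b b A A A  =>  b b b b b b b b A A A A   (applied A -> A A)
  Step 20: b b b b b b b b A A A A  =>  b b b b b b b b A A A A A   (applied A -> A A)
  Step 21: b b b b b b b b A A A A A  =>  b b b b b b b b a A A A A   (applied A -> a)
  Step 22: b b b b b b b b a A A A A  =>  b b b b b b b b a a A A A   (applied A -> a)
  Step 23: b b b b b b b b a a A A A  =>  b b b b b b b b a a A A A A   (applied A -> A A)
  Step 24: b b b b b b b b a a A A A A  =>  b b b b b b b b a a a A A A   (applied A -> a)
  Step 25: b b b b b b b b a a a A A A  =>  b b b b b b b b a a a a A A   (applied A -> a)
  Step 26: b b b b b b b b a a a a A A  =>  b b b b b b b b a a a a A A A   (applied A -> A A)
  Step 27: b b b b b b b b a a a a A A A  =>  b b b b b b b b a a a a A A A A   (applied A -> A A)
  Step 28: b b b b b b b b a a a a A A A A  =>  b b b b b b b b a a a a a A A A   (applied A -> a)
  Step 29: b b b b b b b b a a a a a A A A  =>  b b b b b b b b a a a a a a A A   (applied A -> a)
  Step 30: b b b b b b b b a a a a a a A A  =>  b b b b b b b b a a a a a a A A A   (applied A -> A A)
  Step 31: b b b b b b b b a a a a a a A A A  =>  b b b b b b b b a a a a a a a A A   (applied A -> a)
  Step 32: b b b b b b b b a a a a a a a A A  =>  b b b b b b b b a a a a a a a a A   (applied A -> a)
  Step 33: b b b b b b b b a a a a a a a a A  =>  b b b b b b b b a a a a a a a a A A   (applied A -> A A)
  Step 34: b b b b b b b b a a a a a a a a A A  =>  b b b b b b b b a a a a a a a a A A A   (applied A -> A A)
  Step 35: b b b b b b b b a a a a a a a a A A A  =>  b b b b b b b b a a a a a a a a a A A   (applied A -> a)
  Step 36: b b b b b b b b a a a a a a a a a A A  =>  b b b b b b b b a a a a a a a a a A A A   (applied A -> A A)
  Step 37: b b b b b b b b a a a a a a a a a A A A  =>  b b b b b b b b a a a a a a a a a a A A   (applied A -> a)
  Step 38: b b b b b b b b a a a a a a a a a a A A  =>  b b b b b b b b a a a a a a a a a a a A   (applied A -> a)
  Step 39: b b b b b b b b a a a a a a a a a a a A  =>  b b b b b b b b a a a a a a a a a a a a   (applied A -> a)
Final yield: b b b b b b b b a a a a a a a a a a a a
Total rewrite steps: 39

39


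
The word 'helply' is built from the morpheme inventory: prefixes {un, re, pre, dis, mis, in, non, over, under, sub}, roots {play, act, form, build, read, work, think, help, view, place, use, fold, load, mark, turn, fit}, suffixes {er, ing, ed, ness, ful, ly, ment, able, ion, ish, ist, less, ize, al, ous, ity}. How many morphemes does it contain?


Segmenting 'helply' against the inventory:
  'help' -> root (morpheme 1)
  'ly' -> suffix (morpheme 2)
Total morphemes: 2

2


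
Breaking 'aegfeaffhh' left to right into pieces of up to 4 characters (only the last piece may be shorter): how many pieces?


'aegfeaffhh' has 10 characters.
Chunking with max size 4:
  Chunk 1: 'aegf' (positions 0-3)
  Chunk 2: 'eaff' (positions 4-7)
  Chunk 3: 'hh' (positions 8-9)
Total chunks: ceil(10 / 4) = 3

3


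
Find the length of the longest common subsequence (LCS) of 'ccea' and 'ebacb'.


DP table for LCS of 'ccea' and 'ebacb':
       e  b  a  c  b
    0  0  0  0  0  0
  c 0  0  0  0  1  1
  c 0  0  0  0  1  1
  e 0  1  1  1  1  1
  a 0  1  1  2  2  2
LCS: 'ea'
LCS length = 2

2


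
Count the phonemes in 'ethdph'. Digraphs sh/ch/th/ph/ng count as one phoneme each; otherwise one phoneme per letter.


Parsing 'ethdph' greedily, digraphs first:
  'e' -> vowel phoneme (phonemes so far: 1)
  'th' -> digraph (1 consonant phoneme) (phonemes so far: 2)
  'd' -> consonant phoneme (phonemes so far: 3)
  'ph' -> digraph (1 consonant phoneme) (phonemes so far: 4)
Total phonemes: 4

4


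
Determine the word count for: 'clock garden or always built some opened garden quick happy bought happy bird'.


Counting words by splitting on spaces:
  Word 1: 'clock'
  Word 2: 'garden'
  Word 3: 'or'
  Word 4: 'always'
  Word 5: 'built'
  Word 6: 'some'
  Word 7: 'opened'
  Word 8: 'garden'
  Word 9: 'quick'
  Word 10: 'happy'
  Word 11: 'bought'
  Word 12: 'happy'
  Word 13: 'bird'
Total words: 13

13


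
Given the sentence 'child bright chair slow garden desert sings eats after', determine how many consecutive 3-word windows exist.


Word trigrams from [9] words:
  Trigram 1: (child bright chair)
  Trigram 2: (bright chair slow)
  Trigram 3: (chair slow garden)
  Trigram 4: (slow garden desert)
  Trigram 5: (garden desert sings)
  Trigram 6: (desert sings eats)
  Trigram 7: (sings eats after)
Total word trigrams: 9 - 2 = 7

7


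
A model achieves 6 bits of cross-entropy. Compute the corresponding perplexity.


Perplexity formula: PP = 2^H
H = 6
PP = 2^6
Steps: 2^1 = 2, 2^2 = 4, 2^3 = 8, 2^4 = 16, 2^5 = 32, 2^6 = 64
PP = 64

64


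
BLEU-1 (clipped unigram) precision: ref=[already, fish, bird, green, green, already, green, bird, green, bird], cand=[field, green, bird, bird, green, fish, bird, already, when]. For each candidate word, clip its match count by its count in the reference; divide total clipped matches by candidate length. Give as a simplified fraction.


Reference word counts: {'already': 2, 'bird': 3, 'fish': 1, 'green': 4}
Checking each candidate word (with clipping):
  'field' -> not in reference -> no match (matches: 0)
  'green' -> in reference (ref count 4, used 1/4) -> match (matches: 1)
  'bird' -> in reference (ref count 3, used 1/3) -> match (matches: 2)
  'bird' -> in reference (ref count 3, used 2/3) -> match (matches: 3)
  'green' -> in reference (ref count 4, used 2/4) -> match (matches: 4)
  'fish' -> in reference (ref count 1, used 1/1) -> match (matches: 5)
  'bird' -> in reference (ref count 3, used 3/3) -> match (matches: 6)
  'already' -> in reference (ref count 2, used 1/2) -> match (matches: 7)
  'when' -> not in reference -> no match (matches: 7)
Clipped matches: 7, Candidate length: 9
Precision = 7/9

7/9


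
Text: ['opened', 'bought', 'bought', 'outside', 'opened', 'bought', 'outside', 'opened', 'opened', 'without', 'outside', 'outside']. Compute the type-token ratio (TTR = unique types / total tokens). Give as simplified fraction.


Tokens: 12
Unique types: ('bought', 'opened', 'outside', 'without') = 4
TTR = 4/12
Simplify: divide both by 4 -> 1/3
TTR = 1/3

1/3


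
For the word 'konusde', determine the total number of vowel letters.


Scanning each character of 'konusde':
  Position 1: 'k' -> consonant (running count: 0)
  Position 2: 'o' -> vowel (running count: 1)
  Position 3: 'n' -> consonant (running count: 1)
  Position 4: 'u' -> vowel (running count: 2)
  Position 5: 's' -> consonant (running count: 2)
  Position 6: 'd' -> consonant (running count: 2)
  Position 7: 'e' -> vowel (running count: 3)
Total vowels: 3

3


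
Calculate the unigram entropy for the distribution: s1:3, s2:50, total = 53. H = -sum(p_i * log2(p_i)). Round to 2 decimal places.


Computing entropy H = -sum(p_i * log2(p_i)):
  s1: p = 3/53 = 0.0566, -p*log2(p) = 0.2345
  s2: p = 50/53 = 0.9434, -p*log2(p) = 0.0793
H = sum of terms = 0.3138
Rounded to 2 decimals: 0.31

0.31


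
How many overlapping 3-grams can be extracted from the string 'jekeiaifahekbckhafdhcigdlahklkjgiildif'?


String 'jekeiaifahekbckhafdhcigdlahklkjgiildif' has length L = 38.
Number of overlapping n-grams = L - n + 1
Substituting: 38 - 3 + 1 = 36

36


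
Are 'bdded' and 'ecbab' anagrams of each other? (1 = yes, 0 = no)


Sort characters of 'bdded': 'bddde'
Sort characters of 'ecbab': 'abbce'
Sorted forms differ -> they are NOT anagrams
Result: 0

0


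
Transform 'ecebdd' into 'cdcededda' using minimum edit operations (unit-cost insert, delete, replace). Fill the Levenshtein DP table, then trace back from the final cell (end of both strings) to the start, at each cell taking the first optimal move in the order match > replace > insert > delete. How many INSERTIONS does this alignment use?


Edit distance = 5. Backtracking from cell (6, 9) with preference match > replace > insert > delete,
then listing the resulting alignment 'ecebdd' -> 'cdcededda' left to right:
  Step 1: insert 'c' [insertion #1]
  Step 2: replace e->d
  Step 3: keep 'c'
  Step 4: keep 'e'
  Step 5: insert 'd' [insertion #2]
  Step 6: replace b->e
  Step 7: keep 'd'
  Step 8: keep 'd'
  Step 9: insert 'a' [insertion #3]
Total insertions: 3

3


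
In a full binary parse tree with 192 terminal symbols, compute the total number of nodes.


Leaf nodes (terminals): 192
Internal nodes = n - 1 = 192 - 1 = 191
Total = leaves + internal = 192 + 191 = 383

383


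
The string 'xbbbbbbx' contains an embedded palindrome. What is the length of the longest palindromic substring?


Scanning 'xbbbbbbx' for palindromic substrings.
Substring at positions 0-7: 'xbbbbbbx'.
Check: reverse('xbbbbbbx') = 'xbbbbbbx' -> palindrome confirmed.
No longer palindromic substring exists; longest length = 8

8


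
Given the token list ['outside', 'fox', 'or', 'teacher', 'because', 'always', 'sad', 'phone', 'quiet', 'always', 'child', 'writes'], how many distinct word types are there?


Listing all tokens and tracking unique types:
  Token 1: 'outside' -> NEW (unique so far: 1)
  Token 2: 'fox' -> NEW (unique so far: 2)
  Token 3: 'or' -> NEW (unique so far: 3)
  Token 4: 'teacher' -> NEW (unique so far: 4)
  Token 5: 'because' -> NEW (unique so far: 5)
  Token 6: 'always' -> NEW (unique so far: 6)
  Token 7: 'sad' -> NEW (unique so far: 7)
  Token 8: 'phone' -> NEW (unique so far: 8)
  Token 9: 'quiet' -> NEW (unique so far: 9)
  Token 10: 'always' -> duplicate (unique so far: 9)
  Token 11: 'child' -> NEW (unique so far: 10)
  Token 12: 'writes' -> NEW (unique so far: 11)
Unique types: ('always', 'because', 'child', 'fox', 'or', 'outside', 'phone', 'quiet', 'sad', 'teacher', 'writes')
Vocabulary size: 11

11


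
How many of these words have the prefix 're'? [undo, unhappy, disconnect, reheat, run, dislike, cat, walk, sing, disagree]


Checking each word for prefix 're':
  'undo' -> no (count: 0)
  'unhappy' -> no (count: 0)
  'disconnect' -> no (count: 0)
  'reheat' -> YES, starts with 're' (count: 1)
  'run' -> no (count: 1)
  'dislike' -> no (count: 1)
  'cat' -> no (count: 1)
  'walk' -> no (count: 1)
  'sing' -> no (count: 1)
  'disagree' -> no (count: 1)
Total with prefix 're': 1

1


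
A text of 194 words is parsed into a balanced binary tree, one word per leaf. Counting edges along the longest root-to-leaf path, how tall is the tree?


In a balanced binary tree with n leaves the deepest leaf is ceil(log2(n)) edges below the root.
log2(194) = 7.5999
ceil(7.5999) = 8
height (edges) = 8

8


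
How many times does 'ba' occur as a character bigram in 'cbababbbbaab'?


Scanning 'cbababbbbaab' for bigram 'ba':
  Position 0: 'cb' -> no
  Position 1: 'ba' -> MATCH
  Position 2: 'ab' -> no
  Position 3: 'ba' -> MATCH
  Position 4: 'ab' -> no
  Position 5: 'bb' -> no
  Position 6: 'bb' -> no
  Position 7: 'bb' -> no
  Position 8: 'ba' -> MATCH
  Position 9: 'aa' -> no
  Position 10: 'ab' -> no
Total matches: 3

3


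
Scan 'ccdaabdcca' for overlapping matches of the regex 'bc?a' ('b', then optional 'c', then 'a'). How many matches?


Pattern: bc?a means 'b', then optional 'c', then 'a'.
Scanning 'ccdaabdcca' position-by-position:
  Pos 0: window 'ccd' -> no
  Pos 1: window 'cda' -> no
  Pos 2: window 'daa' -> no
  Pos 3: window 'aab' -> no
  Pos 4: window 'abd' -> no
  Pos 5: window 'bdc' -> no
  Pos 6: window 'dcc' -> no
  Pos 7: window 'cca' -> no
  Pos 8: window 'ca' -> no
  Pos 9: window 'a' -> no
Total matches: 0

0


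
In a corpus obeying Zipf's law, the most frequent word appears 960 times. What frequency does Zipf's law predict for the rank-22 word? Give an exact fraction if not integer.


Zipf's law: freq(rank) = f1 / rank
f1 = 960, rank = 22
freq = 960 / 22
GCD(960, 22) = 2
Simplified: 480/11

480/11


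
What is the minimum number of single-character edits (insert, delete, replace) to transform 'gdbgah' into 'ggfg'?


Building DP table for s1='gdbgah' (len 6) and s2='ggfg' (len 4):
       g  g  f  g
    0  1  2  3  4
  g 1  0  1  2  3
  d 2  1  1  2  3
  b 3  2  2  2  3
  g 4  3  2  3  2
  a 5  4  3  3  3
  h 6  5  4  4  4
Edit distance = dp[6][4] = 4

4


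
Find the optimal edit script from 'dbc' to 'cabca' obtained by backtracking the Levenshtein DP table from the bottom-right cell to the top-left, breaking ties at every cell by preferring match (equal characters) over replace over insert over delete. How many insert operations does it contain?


Edit distance = 3. Backtracking from cell (3, 5) with preference match > replace > insert > delete,
then listing the resulting alignment 'dbc' -> 'cabca' left to right:
  Step 1: insert 'c' [insertion #1]
  Step 2: replace d->a
  Step 3: keep 'b'
  Step 4: keep 'c'
  Step 5: insert 'a' [insertion #2]
Total insertions: 2

2


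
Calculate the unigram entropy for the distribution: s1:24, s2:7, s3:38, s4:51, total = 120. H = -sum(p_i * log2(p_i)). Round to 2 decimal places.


Computing entropy H = -sum(p_i * log2(p_i)):
  s1: p = 24/120 = 0.2000, -p*log2(p) = 0.4644
  s2: p = 7/120 = 0.0583, -p*log2(p) = 0.2391
  s3: p = 38/120 = 0.3167, -p*log2(p) = 0.5253
  s4: p = 51/120 = 0.4250, -p*log2(p) = 0.5246
H = sum of terms = 1.7534
Rounded to 2 decimals: 1.75

1.75


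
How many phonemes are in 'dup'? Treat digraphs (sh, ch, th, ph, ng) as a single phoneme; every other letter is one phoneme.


Parsing 'dup' greedily, digraphs first:
  'd' -> consonant phoneme (phonemes so far: 1)
  'u' -> vowel phoneme (phonemes so far: 2)
  'p' -> consonant phoneme (phonemes so far: 3)
Total phonemes: 3

3


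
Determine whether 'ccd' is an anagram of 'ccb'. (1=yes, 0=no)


Sort characters of 'ccd': 'ccd'
Sort characters of 'ccb': 'bcc'
Sorted forms differ -> they are NOT anagrams
Result: 0

0


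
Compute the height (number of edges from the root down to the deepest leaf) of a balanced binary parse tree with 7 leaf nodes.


In a balanced binary tree with n leaves the deepest leaf is ceil(log2(n)) edges below the root.
log2(7) = 2.8074
ceil(2.8074) = 3
height (edges) = 3

3


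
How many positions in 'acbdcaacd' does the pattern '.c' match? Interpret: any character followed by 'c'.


Pattern: .c means any character followed by 'c'.
Scanning 'acbdcaacd' position-by-position:
  Pos 0: window 'ac' -> MATCH
  Pos 1: window 'cb' -> no
  Pos 2: window 'bd' -> no
  Pos 3: window 'dc' -> MATCH
  Pos 4: window 'ca' -> no
  Pos 5: window 'aa' -> no
  Pos 6: window 'ac' -> MATCH
  Pos 7: window 'cd' -> no
  Pos 8: window 'd' -> no
Total matches: 3

3


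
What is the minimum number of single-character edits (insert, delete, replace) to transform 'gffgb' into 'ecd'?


Building DP table for s1='gffgb' (len 5) and s2='ecd' (len 3):
       e  c  d
    0  1  2  3
  g 1  1  2  3
  f 2  2  2  3
  f 3  3  3  3
  g 4  4  4  4
  b 5  5  5  5
Edit distance = dp[5][3] = 5

5


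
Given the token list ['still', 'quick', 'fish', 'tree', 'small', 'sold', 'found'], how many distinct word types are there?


Listing all tokens and tracking unique types:
  Token 1: 'still' -> NEW (unique so far: 1)
  Token 2: 'quick' -> NEW (unique so far: 2)
  Token 3: 'fish' -> NEW (unique so far: 3)
  Token 4: 'tree' -> NEW (unique so far: 4)
  Token 5: 'small' -> NEW (unique so far: 5)
  Token 6: 'sold' -> NEW (unique so far: 6)
  Token 7: 'found' -> NEW (unique so far: 7)
Unique types: ('fish', 'found', 'quick', 'small', 'sold', 'still', 'tree')
Vocabulary size: 7

7


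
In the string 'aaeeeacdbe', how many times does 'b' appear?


Scanning 'aaeeeacdbe' for 'b':
  Position 8: 'b' -> MATCH (count: 1)
Total occurrences of 'b': 1

1


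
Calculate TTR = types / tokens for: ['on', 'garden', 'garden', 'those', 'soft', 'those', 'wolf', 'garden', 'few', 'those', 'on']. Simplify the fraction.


Tokens: 11
Unique types: ('few', 'garden', 'on', 'soft', 'those', 'wolf') = 6
TTR = 6/11
Already in lowest terms.

6/11


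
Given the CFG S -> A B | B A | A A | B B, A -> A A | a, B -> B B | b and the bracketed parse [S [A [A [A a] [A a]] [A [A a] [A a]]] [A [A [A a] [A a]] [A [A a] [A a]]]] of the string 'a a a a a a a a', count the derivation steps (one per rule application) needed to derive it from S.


Every bracketed nonterminal node [X ...] in the tree is produced by exactly one rule application.
Reading the tree off as a leftmost derivation:
  Step 1: S  =>  A A   (applied S -> A A)
  Step 2: A A  =>  A A A   (applied A -> A A)
  Step 3: A A A  =>  A A A A   (applied A -> A A)
  Step 4: A A A A  =>  a A A A   (applied A -> a)
  Step 5: a A A A  =>  a a A A   (applied A -> a)
  Step 6: a a A A  =>  a a A A A   (applied A -> A A)
  Step 7: a a A A A  =>  a a a A A   (applied A -> a)
  Step 8: a a a A A  =>  a a a a A   (applied A -> a)
  Step 9: a a a a A  =>  a a a a A A   (applied A -> A A)
  Step 10: a a a a A A  =>  a a a a A A A   (applied A -> A A)
  Step 11: a a a a A A A  =>  a a a a a A A   (applied A -> a)
  Step 12: a a a a a A A  =>  a a a a a a A   (applied A -> a)
  Step 13: a a a a a a A  =>  a a a a a a A A   (applied A -> A A)
  Step 14: a a a a a a A A  =>  a a a a a a a A   (applied A -> a)
  Step 15: a a a a a a a A  =>  a a a a a a a a   (applied A -> a)
Final yield: a a a a a a a a
Total rewrite steps: 15

15


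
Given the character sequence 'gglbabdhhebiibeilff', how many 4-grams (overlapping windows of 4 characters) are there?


String 'gglbabdhhebiibeilff' has length L = 19.
Number of overlapping n-grams = L - n + 1
Substituting: 19 - 4 + 1 = 16

16


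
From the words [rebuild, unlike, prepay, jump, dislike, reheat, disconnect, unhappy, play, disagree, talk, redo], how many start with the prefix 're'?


Checking each word for prefix 're':
  'rebuild' -> YES, starts with 're' (count: 1)
  'unlike' -> no (count: 1)
  'prepay' -> no (count: 1)
  'jump' -> no (count: 1)
  'dislike' -> no (count: 1)
  'reheat' -> YES, starts with 're' (count: 2)
  'disconnect' -> no (count: 2)
  'unhappy' -> no (count: 2)
  'play' -> no (count: 2)
  'disagree' -> no (count: 2)
  'talk' -> no (count: 2)
  'redo' -> YES, starts with 're' (count: 3)
Total with prefix 're': 3

3


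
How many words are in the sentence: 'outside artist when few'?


Counting words by splitting on spaces:
  Word 1: 'outside'
  Word 2: 'artist'
  Word 3: 'when'
  Word 4: 'few'
Total words: 4

4


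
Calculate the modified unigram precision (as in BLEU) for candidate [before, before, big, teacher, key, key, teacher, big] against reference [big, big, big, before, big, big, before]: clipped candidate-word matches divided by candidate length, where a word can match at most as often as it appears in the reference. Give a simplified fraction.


Reference word counts: {'before': 2, 'big': 5}
Checking each candidate word (with clipping):
  'before' -> in reference (ref count 2, used 1/2) -> match (matches: 1)
  'before' -> in reference (ref count 2, used 2/2) -> match (matches: 2)
  'big' -> in reference (ref count 5, used 1/5) -> match (matches: 3)
  'teacher' -> not in reference -> no match (matches: 3)
  'key' -> not in reference -> no match (matches: 3)
  'key' -> not in reference -> no match (matches: 3)
  'teacher' -> not in reference -> no match (matches: 3)
  'big' -> in reference (ref count 5, used 2/5) -> match (matches: 4)
Clipped matches: 4, Candidate length: 8
Precision = 4/8 = 1/2

1/2


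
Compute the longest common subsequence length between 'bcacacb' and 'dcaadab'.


DP table for LCS of 'bcacacb' and 'dcaadab':
       d  c  a  a  d  a  b
    0  0  0  0  0  0  0  0
  b 0  0  0  0  0  0  0  1
  c 0  0  1  1  1  1  1  1
  a 0  0  1  2  2  2  2  2
  c 0  0  1  2  2  2  2  2
  a 0  0  1  2  3  3  3  3
  c 0  0  1  2  3  3  3  3
  b 0  0  1  2  3  3  3  4
LCS: 'caab'
LCS length = 4

4


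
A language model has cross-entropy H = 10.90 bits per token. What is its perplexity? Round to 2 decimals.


Perplexity formula: PP = 2^H
H = 10.90
PP = 2^10.90
Decompose: 2^10.90 = 2^10 * 2^0.90
2^10 = 1024, 2^0.90 ~ 1.8660660
PP ~ 1024 * 1.8660660 = 1910.8515840
Rounded to 2 decimals: 1910.85

1910.85


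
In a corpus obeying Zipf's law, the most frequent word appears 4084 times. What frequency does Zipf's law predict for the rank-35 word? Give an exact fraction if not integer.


Zipf's law: freq(rank) = f1 / rank
f1 = 4084, rank = 35
freq = 4084 / 35
GCD(4084, 35) = 1
Simplified: 4084/35

4084/35
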